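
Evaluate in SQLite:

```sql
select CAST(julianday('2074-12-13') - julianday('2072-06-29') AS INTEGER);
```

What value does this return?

1 day remains in June 2072 after the 29th (30 − 29).
Full months from July 2072 through November 2074 contribute their day counts.
Then 13 days into December 2074.
Total: 1 + 31 + 31 + 30 + 31 + 30 + 31 + 31 + 28 + 31 + 30 + 31 + 30 + 31 + 31 + 30 + 31 + 30 + 31 + 31 + 28 + 31 + 30 + 31 + 30 + 31 + 31 + 30 + 31 + 30 + 13 = 897.

897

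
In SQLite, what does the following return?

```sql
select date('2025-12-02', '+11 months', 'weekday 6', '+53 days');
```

Adding +11 months to 2025-12-02 gives 2026-11-02.
`weekday 6` advances to the next Saturday; 2026-11-02 is a Monday, so it moves forward to 2026-11-07.
Applying '+53 days' to 2026-11-07: counting 53 days forward gives 2026-12-30.

2026-12-30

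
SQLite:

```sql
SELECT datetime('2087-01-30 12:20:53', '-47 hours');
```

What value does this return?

-47 hours from 2087-01-30 12:20:53 is 2087-01-28 13:20:53 (crosses midnight).

2087-01-28 13:20:53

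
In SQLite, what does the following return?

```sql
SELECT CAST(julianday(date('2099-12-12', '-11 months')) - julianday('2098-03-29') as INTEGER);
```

Adding -11 months to 2099-12-12 gives 2099-01-12.
2 days remain in March 2098 after the 29th (31 − 29).
Full months from April 2098 through December 2098 contribute their day counts.
Then 12 days into January 2099.
Total: 2 + 30 + 31 + 30 + 31 + 31 + 30 + 31 + 30 + 31 + 12 = 289.

289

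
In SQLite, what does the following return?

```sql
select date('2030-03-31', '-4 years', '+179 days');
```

Adding -4 years to 2030-03-31 gives 2026-03-31.
Applying '+179 days' to 2026-03-31: counting 179 days forward gives 2026-09-26.

2026-09-26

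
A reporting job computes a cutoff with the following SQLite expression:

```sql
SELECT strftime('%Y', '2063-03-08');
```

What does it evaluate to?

2063

`%Y` extracts the 4-digit year: 2063.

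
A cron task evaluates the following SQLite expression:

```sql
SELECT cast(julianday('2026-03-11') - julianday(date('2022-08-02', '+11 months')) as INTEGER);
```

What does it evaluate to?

Adding +11 months to 2022-08-02 gives 2023-07-02.
29 days remain in July 2023 after the 2nd (31 − 2).
Full months from August 2023 through February 2026 contribute their day counts.
Then 11 days into March 2026.
Total: 29 + 31 + 30 + 31 + 30 + 31 + 31 + 29 + 31 + 30 + 31 + 30 + 31 + 31 + 30 + 31 + 30 + 31 + 31 + 28 + 31 + 30 + 31 + 30 + 31 + 31 + 30 + 31 + 30 + 31 + 31 + 28 + 11 = 983.

983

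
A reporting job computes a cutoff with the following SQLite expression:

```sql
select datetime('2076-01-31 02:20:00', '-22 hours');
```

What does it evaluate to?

-22 hours from 2076-01-31 02:20:00 is 2076-01-30 04:20:00 (crosses midnight).

2076-01-30 04:20:00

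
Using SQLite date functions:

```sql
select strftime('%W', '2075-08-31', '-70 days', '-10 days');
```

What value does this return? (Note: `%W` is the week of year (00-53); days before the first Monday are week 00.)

23

First apply '-70 days', '-10 days': 2075-08-31 → 2075-06-12.
2075-06-12 is a Wednesday. SQLite's %W counts Mondays since the year started; the result is 23.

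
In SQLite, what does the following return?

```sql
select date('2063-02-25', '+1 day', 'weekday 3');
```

2063-02-28

Advancing 1 more day within February lands on 2063-02-26.
`weekday 3` advances to the next Wednesday; 2063-02-26 is a Monday, so it moves forward to 2063-02-28.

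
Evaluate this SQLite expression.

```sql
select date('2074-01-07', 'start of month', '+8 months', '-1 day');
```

`start of month` rewinds 2074-01-07 to 2074-01-01.
Adding +8 months to 2074-01-01 gives 2074-09-01.
Going back 1 day from 2074-09-01 reaches 2074-08-31 (last day of August, 31 days).

2074-08-31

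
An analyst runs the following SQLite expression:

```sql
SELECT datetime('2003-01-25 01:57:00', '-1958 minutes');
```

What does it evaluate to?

1958 minutes = 32h 38m; -1958 minutes from 2003-01-25 01:57:00 is 2003-01-23 17:19:00 (crosses midnight).

2003-01-23 17:19:00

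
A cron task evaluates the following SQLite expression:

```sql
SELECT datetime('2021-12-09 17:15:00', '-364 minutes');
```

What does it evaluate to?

2021-12-09 11:11:00

364 minutes = 6h 4m; -364 minutes from 2021-12-09 17:15:00 is 2021-12-09 11:11:00.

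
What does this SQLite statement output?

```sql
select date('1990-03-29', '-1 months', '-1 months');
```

Adding -1 month to 1990-03-29 targets 1990-02-29. February 1990 has only 28 days, so SQLite normalizes the 1-day overflow forward to 1990-03-01.
Adding -1 month to 1990-03-01 gives 1990-02-01.

1990-02-01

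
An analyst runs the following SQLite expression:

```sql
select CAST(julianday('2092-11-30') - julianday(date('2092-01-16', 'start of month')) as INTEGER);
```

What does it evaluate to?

334

`start of month` rewinds 2092-01-16 to 2092-01-01.
30 days remain in January 2092 after the 1st (31 − 1).
Full months from February 2092 through October 2092 contribute their day counts.
Then 30 days into November 2092.
Total: 30 + 29 + 31 + 30 + 31 + 30 + 31 + 31 + 30 + 31 + 30 = 334.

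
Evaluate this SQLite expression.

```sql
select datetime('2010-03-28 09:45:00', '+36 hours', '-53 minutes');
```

+36 hours from 2010-03-28 09:45:00 is 2010-03-29 21:45:00 (crosses midnight).
-53 minutes from 2010-03-29 21:45:00 is 2010-03-29 20:52:00.

2010-03-29 20:52:00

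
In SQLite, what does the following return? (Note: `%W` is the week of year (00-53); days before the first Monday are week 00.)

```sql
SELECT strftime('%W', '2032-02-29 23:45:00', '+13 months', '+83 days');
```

25

First apply '+13 months', '+83 days': 2032-02-29 23:45:00 → 2033-06-20 23:45:00.
2033-06-20 is a Monday. SQLite's %W counts Mondays since the year started; the result is 25.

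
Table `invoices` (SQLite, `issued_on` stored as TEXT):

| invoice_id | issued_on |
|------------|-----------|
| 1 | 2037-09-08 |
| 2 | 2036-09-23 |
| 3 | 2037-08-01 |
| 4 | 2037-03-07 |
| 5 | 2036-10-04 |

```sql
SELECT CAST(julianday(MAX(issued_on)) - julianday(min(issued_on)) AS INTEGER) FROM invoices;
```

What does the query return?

MIN = 2036-09-23, MAX = 2037-09-08.
7 days remain in September 2036 after the 23rd (30 − 23).
Full months from October 2036 through August 2037 contribute their day counts.
Then 8 days into September 2037.
Total: 7 + 31 + 30 + 31 + 31 + 28 + 31 + 30 + 31 + 30 + 31 + 31 + 8 = 350.

350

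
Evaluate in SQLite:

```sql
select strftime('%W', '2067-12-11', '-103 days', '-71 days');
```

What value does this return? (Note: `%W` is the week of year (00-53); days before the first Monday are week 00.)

25

First apply '-103 days', '-71 days': 2067-12-11 → 2067-06-20.
2067-06-20 is a Monday. SQLite's %W counts Mondays since the year started; the result is 25.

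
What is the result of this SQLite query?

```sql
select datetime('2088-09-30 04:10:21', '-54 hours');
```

-54 hours from 2088-09-30 04:10:21 is 2088-09-27 22:10:21 (crosses midnight).

2088-09-27 22:10:21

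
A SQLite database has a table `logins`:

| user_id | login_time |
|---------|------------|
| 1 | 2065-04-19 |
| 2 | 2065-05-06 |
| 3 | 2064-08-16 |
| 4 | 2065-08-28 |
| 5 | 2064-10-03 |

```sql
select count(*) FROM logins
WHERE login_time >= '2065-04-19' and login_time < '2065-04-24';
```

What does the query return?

1

Rows in [2065-04-19, 2065-04-24): 2065-04-19 → 1 row.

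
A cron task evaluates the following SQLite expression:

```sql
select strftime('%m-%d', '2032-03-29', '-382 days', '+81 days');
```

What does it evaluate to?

First apply '-382 days', '+81 days': 2032-03-29 → 2031-06-02.
`%m-%d` extracts the month-day: 06-02.

06-02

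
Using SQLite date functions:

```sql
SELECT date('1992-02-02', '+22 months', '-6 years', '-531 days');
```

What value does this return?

Adding +22 months to 1992-02-02 gives 1993-12-02.
Adding -6 years to 1993-12-02 gives 1987-12-02.
Applying '-531 days' to 1987-12-02: counting 531 days back gives 1986-06-19.

1986-06-19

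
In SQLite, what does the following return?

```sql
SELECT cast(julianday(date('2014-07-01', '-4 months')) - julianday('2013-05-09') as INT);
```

296

Adding -4 months to 2014-07-01 gives 2014-03-01.
22 days remain in May 2013 after the 9th (31 − 9).
Full months from June 2013 through February 2014 contribute their day counts.
Then 1 day into March 2014.
Total: 22 + 30 + 31 + 31 + 30 + 31 + 30 + 31 + 31 + 28 + 1 = 296.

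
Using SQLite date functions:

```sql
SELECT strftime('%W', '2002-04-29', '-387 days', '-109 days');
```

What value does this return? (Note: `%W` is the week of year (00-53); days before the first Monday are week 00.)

First apply '-387 days', '-109 days': 2002-04-29 → 2000-12-19.
2000-12-19 is a Tuesday. SQLite's %W counts Mondays since the year started; the result is 51.

51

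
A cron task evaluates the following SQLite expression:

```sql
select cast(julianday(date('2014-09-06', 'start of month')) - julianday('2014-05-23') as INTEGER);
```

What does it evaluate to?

`start of month` rewinds 2014-09-06 to 2014-09-01.
8 days remain in May 2014 after the 23rd (31 − 23).
June 2014: 30 days.
July 2014: 31 days.
August 2014: 31 days.
Then 1 day into September 2014.
Total: 8 + 30 + 31 + 31 + 1 = 101.

101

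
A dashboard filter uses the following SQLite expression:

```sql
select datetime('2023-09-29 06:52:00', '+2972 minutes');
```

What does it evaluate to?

2023-10-01 08:24:00

2972 minutes = 49h 32m; +2972 minutes from 2023-09-29 06:52:00 is 2023-10-01 08:24:00 (crosses midnight).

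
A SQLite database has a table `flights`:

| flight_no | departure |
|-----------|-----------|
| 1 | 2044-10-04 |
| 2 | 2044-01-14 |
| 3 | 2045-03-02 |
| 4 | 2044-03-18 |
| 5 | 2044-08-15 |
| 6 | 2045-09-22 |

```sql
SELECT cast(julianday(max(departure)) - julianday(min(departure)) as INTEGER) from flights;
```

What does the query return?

617

MIN = 2044-01-14, MAX = 2045-09-22.
17 days remain in January 2044 after the 14th (31 − 14).
Full months from February 2044 through August 2045 contribute their day counts.
Then 22 days into September 2045.
Total: 17 + 29 + 31 + 30 + 31 + 30 + 31 + 31 + 30 + 31 + 30 + 31 + 31 + 28 + 31 + 30 + 31 + 30 + 31 + 31 + 22 = 617.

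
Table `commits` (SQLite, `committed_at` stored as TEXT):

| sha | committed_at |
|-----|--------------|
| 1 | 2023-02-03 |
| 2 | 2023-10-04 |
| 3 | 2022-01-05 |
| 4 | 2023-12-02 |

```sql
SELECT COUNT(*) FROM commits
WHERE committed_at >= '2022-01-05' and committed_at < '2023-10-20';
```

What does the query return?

Rows in [2022-01-05, 2023-10-20): 2023-02-03, 2023-10-04, 2022-01-05 → 3 rows.

3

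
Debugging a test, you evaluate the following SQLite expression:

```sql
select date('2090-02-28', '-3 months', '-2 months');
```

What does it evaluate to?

Adding -3 months to 2090-02-28 gives 2089-11-28.
Adding -2 months to 2089-11-28 gives 2089-09-28.

2089-09-28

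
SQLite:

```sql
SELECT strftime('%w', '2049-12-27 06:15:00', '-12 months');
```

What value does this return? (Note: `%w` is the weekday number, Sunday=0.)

First apply '-12 months': 2049-12-27 06:15:00 → 2048-12-27 06:15:00.
2048-12-27 is a Sunday; with Sunday=0 that is 0.

0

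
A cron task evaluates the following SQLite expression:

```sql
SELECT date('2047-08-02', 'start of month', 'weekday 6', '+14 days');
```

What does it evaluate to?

2047-08-17

`start of month` rewinds 2047-08-02 to 2047-08-01.
`weekday 6` advances to the next Saturday; 2047-08-01 is a Thursday, so it moves forward to 2047-08-03.
Advancing 14 more days within August lands on 2047-08-17.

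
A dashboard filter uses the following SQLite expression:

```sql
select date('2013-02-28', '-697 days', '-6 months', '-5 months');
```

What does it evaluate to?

Applying '-697 days' to 2013-02-28: counting 697 days back gives 2011-04-03.
Adding -6 months to 2011-04-03 gives 2010-10-03.
Adding -5 months to 2010-10-03 gives 2010-05-03.

2010-05-03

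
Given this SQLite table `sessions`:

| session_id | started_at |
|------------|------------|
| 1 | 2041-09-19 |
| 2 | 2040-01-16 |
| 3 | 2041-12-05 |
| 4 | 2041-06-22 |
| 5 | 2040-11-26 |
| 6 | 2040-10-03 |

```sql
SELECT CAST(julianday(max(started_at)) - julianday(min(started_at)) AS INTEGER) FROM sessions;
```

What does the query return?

689

MIN = 2040-01-16, MAX = 2041-12-05.
15 days remain in January 2040 after the 16th (31 − 16).
Full months from February 2040 through November 2041 contribute their day counts.
Then 5 days into December 2041.
Total: 15 + 29 + 31 + 30 + 31 + 30 + 31 + 31 + 30 + 31 + 30 + 31 + 31 + 28 + 31 + 30 + 31 + 30 + 31 + 31 + 30 + 31 + 30 + 5 = 689.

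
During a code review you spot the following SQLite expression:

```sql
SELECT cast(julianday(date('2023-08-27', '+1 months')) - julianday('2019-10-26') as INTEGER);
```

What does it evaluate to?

Adding +1 month to 2023-08-27 gives 2023-09-27.
5 days remain in October 2019 after the 26th (31 − 26).
Full months from November 2019 through August 2023 contribute their day counts.
Then 27 days into September 2023.
Total: 5 + 30 + 31 + 31 + 29 + 31 + 30 + 31 + 30 + 31 + 31 + 30 + 31 + 30 + 31 + 31 + 28 + 31 + 30 + 31 + 30 + 31 + 31 + 30 + 31 + 30 + 31 + 31 + 28 + 31 + 30 + 31 + 30 + 31 + 31 + 30 + 31 + 30 + 31 + 31 + 28 + 31 + 30 + 31 + 30 + 31 + 31 + 27 = 1432.

1432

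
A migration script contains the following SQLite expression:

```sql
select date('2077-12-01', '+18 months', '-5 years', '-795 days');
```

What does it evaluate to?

Adding +18 months to 2077-12-01 gives 2079-06-01.
Adding -5 years to 2079-06-01 gives 2074-06-01.
Applying '-795 days' to 2074-06-01: counting 795 days back gives 2072-03-28.

2072-03-28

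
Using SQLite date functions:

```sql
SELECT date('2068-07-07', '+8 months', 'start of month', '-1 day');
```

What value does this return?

Adding +8 months to 2068-07-07 gives 2069-03-07.
`start of month` rewinds 2069-03-07 to 2069-03-01.
Going back 1 day from 2069-03-01 reaches 2069-02-28 (last day of February, 28 days).

2069-02-28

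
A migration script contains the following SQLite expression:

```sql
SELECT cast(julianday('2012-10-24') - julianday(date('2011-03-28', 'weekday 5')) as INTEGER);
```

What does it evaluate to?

572

`weekday 5` advances to the next Friday; 2011-03-28 is a Monday, so it moves forward to 2011-04-01.
29 days remain in April 2011 after the 1st (30 − 1).
Full months from May 2011 through September 2012 contribute their day counts.
Then 24 days into October 2012.
Total: 29 + 31 + 30 + 31 + 31 + 30 + 31 + 30 + 31 + 31 + 29 + 31 + 30 + 31 + 30 + 31 + 31 + 30 + 24 = 572.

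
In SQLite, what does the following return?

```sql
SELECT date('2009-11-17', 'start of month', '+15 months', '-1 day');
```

`start of month` rewinds 2009-11-17 to 2009-11-01.
Adding +15 months to 2009-11-01 gives 2011-02-01.
Going back 1 day from 2011-02-01 reaches 2011-01-31 (last day of January, 31 days).

2011-01-31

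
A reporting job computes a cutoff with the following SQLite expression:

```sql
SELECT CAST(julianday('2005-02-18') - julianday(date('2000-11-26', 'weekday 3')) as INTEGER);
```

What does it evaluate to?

1542

`weekday 3` advances to the next Wednesday; 2000-11-26 is a Sunday, so it moves forward to 2000-11-29.
1 day remains in November 2000 after the 29th (30 − 29).
Full months from December 2000 through January 2005 contribute their day counts.
Then 18 days into February 2005.
Total: 1 + 31 + 31 + 28 + 31 + 30 + 31 + 30 + 31 + 31 + 30 + 31 + 30 + 31 + 31 + 28 + 31 + 30 + 31 + 30 + 31 + 31 + 30 + 31 + 30 + 31 + 31 + 28 + 31 + 30 + 31 + 30 + 31 + 31 + 30 + 31 + 30 + 31 + 31 + 29 + 31 + 30 + 31 + 30 + 31 + 31 + 30 + 31 + 30 + 31 + 31 + 18 = 1542.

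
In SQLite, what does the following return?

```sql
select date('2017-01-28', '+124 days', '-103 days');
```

2017-02-18

Applying '+124 days' to 2017-01-28: counting 124 days forward gives 2017-06-01.
Applying '-103 days' to 2017-06-01: counting 103 days back gives 2017-02-18.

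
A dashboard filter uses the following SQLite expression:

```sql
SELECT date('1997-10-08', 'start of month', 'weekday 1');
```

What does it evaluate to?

1997-10-06

`start of month` rewinds 1997-10-08 to 1997-10-01.
`weekday 1` advances to the next Monday; 1997-10-01 is a Wednesday, so it moves forward to 1997-10-06.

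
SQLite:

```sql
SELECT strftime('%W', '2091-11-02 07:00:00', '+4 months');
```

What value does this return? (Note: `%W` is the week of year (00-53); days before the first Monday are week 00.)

08

First apply '+4 months': 2091-11-02 07:00:00 → 2092-03-02 07:00:00.
2092-03-02 is a Sunday. SQLite's %W counts Mondays since the year started; the result is 08.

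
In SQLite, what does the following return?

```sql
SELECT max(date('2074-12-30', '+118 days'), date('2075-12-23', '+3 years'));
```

2078-12-23

date('2074-12-30', '+118 days') → 2075-04-27.
date('2075-12-23', '+3 years') → 2078-12-23.
Later of the two is 2078-12-23.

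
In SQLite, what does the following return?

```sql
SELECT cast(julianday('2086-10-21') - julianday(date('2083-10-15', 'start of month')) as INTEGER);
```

`start of month` rewinds 2083-10-15 to 2083-10-01.
30 days remain in October 2083 after the 1st (31 − 1).
Full months from November 2083 through September 2086 contribute their day counts.
Then 21 days into October 2086.
Total: 30 + 30 + 31 + 31 + 29 + 31 + 30 + 31 + 30 + 31 + 31 + 30 + 31 + 30 + 31 + 31 + 28 + 31 + 30 + 31 + 30 + 31 + 31 + 30 + 31 + 30 + 31 + 31 + 28 + 31 + 30 + 31 + 30 + 31 + 31 + 30 + 21 = 1116.

1116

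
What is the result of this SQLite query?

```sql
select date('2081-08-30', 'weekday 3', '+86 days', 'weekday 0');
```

`weekday 3` advances to the next Wednesday; 2081-08-30 is a Saturday, so it moves forward to 2081-09-03.
Applying '+86 days' to 2081-09-03: counting 86 days forward gives 2081-11-28.
`weekday 0` advances to the next Sunday; 2081-11-28 is a Friday, so it moves forward to 2081-11-30.

2081-11-30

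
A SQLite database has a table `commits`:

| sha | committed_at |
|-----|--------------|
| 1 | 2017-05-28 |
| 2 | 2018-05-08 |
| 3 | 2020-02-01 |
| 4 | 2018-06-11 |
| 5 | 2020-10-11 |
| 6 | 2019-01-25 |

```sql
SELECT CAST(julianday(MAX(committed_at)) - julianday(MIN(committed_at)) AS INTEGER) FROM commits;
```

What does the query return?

1232

MIN = 2017-05-28, MAX = 2020-10-11.
3 days remain in May 2017 after the 28th (31 − 28).
Full months from June 2017 through September 2020 contribute their day counts.
Then 11 days into October 2020.
Total: 3 + 30 + 31 + 31 + 30 + 31 + 30 + 31 + 31 + 28 + 31 + 30 + 31 + 30 + 31 + 31 + 30 + 31 + 30 + 31 + 31 + 28 + 31 + 30 + 31 + 30 + 31 + 31 + 30 + 31 + 30 + 31 + 31 + 29 + 31 + 30 + 31 + 30 + 31 + 31 + 30 + 11 = 1232.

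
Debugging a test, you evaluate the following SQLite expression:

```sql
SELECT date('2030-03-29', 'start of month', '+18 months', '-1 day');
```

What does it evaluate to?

2031-08-31

`start of month` rewinds 2030-03-29 to 2030-03-01.
Adding +18 months to 2030-03-01 gives 2031-09-01.
Going back 1 day from 2031-09-01 reaches 2031-08-31 (last day of August, 31 days).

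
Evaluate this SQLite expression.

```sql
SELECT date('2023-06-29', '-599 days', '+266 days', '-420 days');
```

Applying '-599 days' to 2023-06-29: counting 599 days back gives 2021-11-07.
Applying '+266 days' to 2021-11-07: counting 266 days forward gives 2022-07-31.
Applying '-420 days' to 2022-07-31: counting 420 days back gives 2021-06-06.

2021-06-06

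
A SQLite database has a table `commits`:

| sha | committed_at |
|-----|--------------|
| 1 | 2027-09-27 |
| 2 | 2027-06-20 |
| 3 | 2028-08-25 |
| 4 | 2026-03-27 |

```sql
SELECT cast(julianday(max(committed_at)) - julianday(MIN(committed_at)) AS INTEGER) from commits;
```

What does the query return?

MIN = 2026-03-27, MAX = 2028-08-25.
4 days remain in March 2026 after the 27th (31 − 27).
Full months from April 2026 through July 2028 contribute their day counts.
Then 25 days into August 2028.
Total: 4 + 30 + 31 + 30 + 31 + 31 + 30 + 31 + 30 + 31 + 31 + 28 + 31 + 30 + 31 + 30 + 31 + 31 + 30 + 31 + 30 + 31 + 31 + 29 + 31 + 30 + 31 + 30 + 31 + 25 = 882.

882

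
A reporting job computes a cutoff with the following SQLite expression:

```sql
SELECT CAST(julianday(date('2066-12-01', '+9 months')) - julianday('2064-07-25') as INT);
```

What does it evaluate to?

Adding +9 months to 2066-12-01 gives 2067-09-01.
6 days remain in July 2064 after the 25th (31 − 25).
Full months from August 2064 through August 2067 contribute their day counts.
Then 1 day into September 2067.
Total: 6 + 31 + 30 + 31 + 30 + 31 + 31 + 28 + 31 + 30 + 31 + 30 + 31 + 31 + 30 + 31 + 30 + 31 + 31 + 28 + 31 + 30 + 31 + 30 + 31 + 31 + 30 + 31 + 30 + 31 + 31 + 28 + 31 + 30 + 31 + 30 + 31 + 31 + 1 = 1133.

1133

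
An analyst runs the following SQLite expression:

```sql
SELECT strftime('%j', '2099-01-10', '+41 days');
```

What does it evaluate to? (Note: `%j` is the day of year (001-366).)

051

First apply '+41 days': 2099-01-10 → 2099-02-20.
Day-of-year for 2099-02-20: days since 2099-01-01 inclusive = 51, zero-padded to 051.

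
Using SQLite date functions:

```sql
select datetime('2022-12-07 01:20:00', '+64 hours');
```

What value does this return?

+64 hours from 2022-12-07 01:20:00 is 2022-12-09 17:20:00 (crosses midnight).

2022-12-09 17:20:00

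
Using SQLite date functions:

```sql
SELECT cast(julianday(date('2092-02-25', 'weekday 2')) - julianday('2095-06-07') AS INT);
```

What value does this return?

-1197

`weekday 2` advances to the next Tuesday; 2092-02-25 is a Monday, so it moves forward to 2092-02-26.
3 days remain in February 2092 after the 26th (29 − 26).
Full months from March 2092 through May 2095 contribute their day counts.
Then 7 days into June 2095.
Total: 3 + 31 + 30 + 31 + 30 + 31 + 31 + 30 + 31 + 30 + 31 + 31 + 28 + 31 + 30 + 31 + 30 + 31 + 31 + 30 + 31 + 30 + 31 + 31 + 28 + 31 + 30 + 31 + 30 + 31 + 31 + 30 + 31 + 30 + 31 + 31 + 28 + 31 + 30 + 31 + 7 = 1197.
The subtraction is earlier − later, so the result is −1197 → -1197.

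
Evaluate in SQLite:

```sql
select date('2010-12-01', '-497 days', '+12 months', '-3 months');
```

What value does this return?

2010-04-22

Applying '-497 days' to 2010-12-01: counting 497 days back gives 2009-07-22.
Adding +12 months to 2009-07-22 gives 2010-07-22.
Adding -3 months to 2010-07-22 gives 2010-04-22.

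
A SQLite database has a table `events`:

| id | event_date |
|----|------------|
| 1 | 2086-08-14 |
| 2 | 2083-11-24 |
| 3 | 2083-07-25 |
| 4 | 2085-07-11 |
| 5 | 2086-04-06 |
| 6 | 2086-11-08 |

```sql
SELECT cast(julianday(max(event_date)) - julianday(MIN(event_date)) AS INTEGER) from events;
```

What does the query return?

MIN = 2083-07-25, MAX = 2086-11-08.
6 days remain in July 2083 after the 25th (31 − 25).
Full months from August 2083 through October 2086 contribute their day counts.
Then 8 days into November 2086.
Total: 6 + 31 + 30 + 31 + 30 + 31 + 31 + 29 + 31 + 30 + 31 + 30 + 31 + 31 + 30 + 31 + 30 + 31 + 31 + 28 + 31 + 30 + 31 + 30 + 31 + 31 + 30 + 31 + 30 + 31 + 31 + 28 + 31 + 30 + 31 + 30 + 31 + 31 + 30 + 31 + 8 = 1202.

1202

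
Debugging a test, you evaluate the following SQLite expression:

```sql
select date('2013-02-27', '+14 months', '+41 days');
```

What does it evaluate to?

Adding +14 months to 2013-02-27 gives 2014-04-27.
Applying '+41 days' to 2014-04-27: counting 41 days forward gives 2014-06-07.

2014-06-07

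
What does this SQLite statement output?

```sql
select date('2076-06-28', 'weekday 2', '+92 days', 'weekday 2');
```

`weekday 2` advances to the next Tuesday; 2076-06-28 is a Sunday, so it moves forward to 2076-06-30.
Applying '+92 days' to 2076-06-30: counting 92 days forward gives 2076-09-30.
`weekday 2` advances to the next Tuesday; 2076-09-30 is a Wednesday, so it moves forward to 2076-10-06.

2076-10-06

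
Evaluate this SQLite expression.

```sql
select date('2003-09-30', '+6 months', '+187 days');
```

Adding +6 months to 2003-09-30 gives 2004-03-30.
Applying '+187 days' to 2004-03-30: counting 187 days forward gives 2004-10-03.

2004-10-03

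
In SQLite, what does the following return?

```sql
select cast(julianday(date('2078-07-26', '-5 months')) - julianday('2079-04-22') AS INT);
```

-420

Adding -5 months to 2078-07-26 gives 2078-02-26.
2 days remain in February 2078 after the 26th (28 − 26).
Full months from March 2078 through March 2079 contribute their day counts.
Then 22 days into April 2079.
Total: 2 + 31 + 30 + 31 + 30 + 31 + 31 + 30 + 31 + 30 + 31 + 31 + 28 + 31 + 22 = 420.
The subtraction is earlier − later, so the result is −420 → -420.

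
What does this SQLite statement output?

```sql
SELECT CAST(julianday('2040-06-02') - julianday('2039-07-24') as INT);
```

314

7 days remain in July 2039 after the 24th (31 − 24).
Full months from August 2039 through May 2040 contribute their day counts.
Then 2 days into June 2040.
Total: 7 + 31 + 30 + 31 + 30 + 31 + 31 + 29 + 31 + 30 + 31 + 2 = 314.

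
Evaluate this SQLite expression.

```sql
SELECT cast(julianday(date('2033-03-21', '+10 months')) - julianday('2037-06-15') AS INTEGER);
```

-1241

Adding +10 months to 2033-03-21 gives 2034-01-21.
10 days remain in January 2034 after the 21st (31 − 21).
Full months from February 2034 through May 2037 contribute their day counts.
Then 15 days into June 2037.
Total: 10 + 28 + 31 + 30 + 31 + 30 + 31 + 31 + 30 + 31 + 30 + 31 + 31 + 28 + 31 + 30 + 31 + 30 + 31 + 31 + 30 + 31 + 30 + 31 + 31 + 29 + 31 + 30 + 31 + 30 + 31 + 31 + 30 + 31 + 30 + 31 + 31 + 28 + 31 + 30 + 31 + 15 = 1241.
The subtraction is earlier − later, so the result is −1241 → -1241.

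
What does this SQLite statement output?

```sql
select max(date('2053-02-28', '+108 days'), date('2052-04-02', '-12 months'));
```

2053-06-16

date('2053-02-28', '+108 days') → 2053-06-16.
date('2052-04-02', '-12 months') → 2051-04-02.
Later of the two is 2053-06-16.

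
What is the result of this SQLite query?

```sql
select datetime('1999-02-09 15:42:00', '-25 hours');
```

1999-02-08 14:42:00

-25 hours from 1999-02-09 15:42:00 is 1999-02-08 14:42:00 (crosses midnight).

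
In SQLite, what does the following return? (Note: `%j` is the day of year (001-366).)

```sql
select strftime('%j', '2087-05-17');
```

137

Day-of-year for 2087-05-17: days since 2087-01-01 inclusive = 137, zero-padded to 137.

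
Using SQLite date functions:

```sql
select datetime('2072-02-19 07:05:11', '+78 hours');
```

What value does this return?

2072-02-22 13:05:11

+78 hours from 2072-02-19 07:05:11 is 2072-02-22 13:05:11 (crosses midnight).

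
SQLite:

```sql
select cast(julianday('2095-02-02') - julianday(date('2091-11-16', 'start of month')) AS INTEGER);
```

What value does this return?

`start of month` rewinds 2091-11-16 to 2091-11-01.
29 days remain in November 2091 after the 1st (30 − 1).
Full months from December 2091 through January 2095 contribute their day counts.
Then 2 days into February 2095.
Total: 29 + 31 + 31 + 29 + 31 + 30 + 31 + 30 + 31 + 31 + 30 + 31 + 30 + 31 + 31 + 28 + 31 + 30 + 31 + 30 + 31 + 31 + 30 + 31 + 30 + 31 + 31 + 28 + 31 + 30 + 31 + 30 + 31 + 31 + 30 + 31 + 30 + 31 + 31 + 2 = 1189.

1189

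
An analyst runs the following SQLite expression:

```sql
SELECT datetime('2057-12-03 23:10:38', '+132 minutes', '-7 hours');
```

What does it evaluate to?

2057-12-03 18:22:38

132 minutes = 2h 12m; +132 minutes from 2057-12-03 23:10:38 is 2057-12-04 01:22:38 (crosses midnight).
-7 hours from 2057-12-04 01:22:38 is 2057-12-03 18:22:38 (crosses midnight).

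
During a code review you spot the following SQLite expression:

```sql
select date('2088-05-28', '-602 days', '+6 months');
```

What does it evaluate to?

Applying '-602 days' to 2088-05-28: counting 602 days back gives 2086-10-04.
Adding +6 months to 2086-10-04 gives 2087-04-04.

2087-04-04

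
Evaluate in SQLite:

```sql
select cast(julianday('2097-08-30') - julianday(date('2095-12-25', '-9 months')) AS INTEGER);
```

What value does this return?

889

Adding -9 months to 2095-12-25 gives 2095-03-25.
6 days remain in March 2095 after the 25th (31 − 25).
Full months from April 2095 through July 2097 contribute their day counts.
Then 30 days into August 2097.
Total: 6 + 30 + 31 + 30 + 31 + 31 + 30 + 31 + 30 + 31 + 31 + 29 + 31 + 30 + 31 + 30 + 31 + 31 + 30 + 31 + 30 + 31 + 31 + 28 + 31 + 30 + 31 + 30 + 31 + 30 = 889.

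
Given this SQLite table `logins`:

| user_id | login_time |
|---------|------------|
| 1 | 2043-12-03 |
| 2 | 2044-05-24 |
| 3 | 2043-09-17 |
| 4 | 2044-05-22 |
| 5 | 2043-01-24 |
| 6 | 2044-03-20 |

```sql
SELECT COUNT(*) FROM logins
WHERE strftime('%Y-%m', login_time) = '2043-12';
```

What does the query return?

1

Rows with year-month 2043-12: 2043-12-03 → 1.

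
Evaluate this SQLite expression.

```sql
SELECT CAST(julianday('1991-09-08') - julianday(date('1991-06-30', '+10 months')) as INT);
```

Adding +10 months to 1991-06-30 gives 1992-04-30.
22 days remain in September 1991 after the 8th (30 − 8).
Full months from October 1991 through March 1992 contribute their day counts.
Then 30 days into April 1992.
Total: 22 + 31 + 30 + 31 + 31 + 29 + 31 + 30 = 235.
The subtraction is earlier − later, so the result is −235 → -235.

-235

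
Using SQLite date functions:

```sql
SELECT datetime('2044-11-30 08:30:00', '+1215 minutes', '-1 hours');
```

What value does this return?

2044-12-01 03:45:00

1215 minutes = 20h 15m; +1215 minutes from 2044-11-30 08:30:00 is 2044-12-01 04:45:00 (crosses midnight).
-1 hours from 2044-12-01 04:45:00 is 2044-12-01 03:45:00.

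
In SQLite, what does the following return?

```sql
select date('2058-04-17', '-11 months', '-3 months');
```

2057-02-17

Adding -11 months to 2058-04-17 gives 2057-05-17.
Adding -3 months to 2057-05-17 gives 2057-02-17.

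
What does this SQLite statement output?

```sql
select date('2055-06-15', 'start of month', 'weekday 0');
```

2055-06-06

`start of month` rewinds 2055-06-15 to 2055-06-01.
`weekday 0` advances to the next Sunday; 2055-06-01 is a Tuesday, so it moves forward to 2055-06-06.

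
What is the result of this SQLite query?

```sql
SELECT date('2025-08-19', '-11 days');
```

2025-08-08

Going back 11 days within August lands on 2025-08-08.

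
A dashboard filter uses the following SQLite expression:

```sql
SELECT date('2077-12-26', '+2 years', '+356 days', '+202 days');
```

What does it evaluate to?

2081-07-06

Adding +2 years to 2077-12-26 gives 2079-12-26.
Applying '+356 days' to 2079-12-26: counting 356 days forward gives 2080-12-16.
Applying '+202 days' to 2080-12-16: counting 202 days forward gives 2081-07-06.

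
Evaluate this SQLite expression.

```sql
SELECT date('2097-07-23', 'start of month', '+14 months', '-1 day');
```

`start of month` rewinds 2097-07-23 to 2097-07-01.
Adding +14 months to 2097-07-01 gives 2098-09-01.
Going back 1 day from 2098-09-01 reaches 2098-08-31 (last day of August, 31 days).

2098-08-31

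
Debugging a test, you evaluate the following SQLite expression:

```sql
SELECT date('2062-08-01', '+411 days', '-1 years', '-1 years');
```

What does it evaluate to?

Applying '+411 days' to 2062-08-01: counting 411 days forward gives 2063-09-16.
Adding -1 year to 2063-09-16 gives 2062-09-16.
Adding -1 year to 2062-09-16 gives 2061-09-16.

2061-09-16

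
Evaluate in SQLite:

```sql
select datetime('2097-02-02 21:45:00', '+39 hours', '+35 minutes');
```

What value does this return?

+39 hours from 2097-02-02 21:45:00 is 2097-02-04 12:45:00 (crosses midnight).
+35 minutes from 2097-02-04 12:45:00 is 2097-02-04 13:20:00.

2097-02-04 13:20:00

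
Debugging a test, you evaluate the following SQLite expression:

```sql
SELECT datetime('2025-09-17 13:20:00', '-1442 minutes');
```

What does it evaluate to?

1442 minutes = 24h 2m; -1442 minutes from 2025-09-17 13:20:00 is 2025-09-16 13:18:00 (crosses midnight).

2025-09-16 13:18:00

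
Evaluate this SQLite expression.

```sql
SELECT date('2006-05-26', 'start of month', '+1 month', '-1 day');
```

2006-05-31

`start of month` rewinds 2006-05-26 to 2006-05-01.
Adding +1 month to 2006-05-01 gives 2006-06-01.
Going back 1 day from 2006-06-01 reaches 2006-05-31 (last day of May, 31 days).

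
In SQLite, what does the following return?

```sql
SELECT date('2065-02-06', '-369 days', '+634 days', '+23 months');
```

2067-09-29

Applying '-369 days' to 2065-02-06: counting 369 days back gives 2064-02-03.
Applying '+634 days' to 2064-02-03: counting 634 days forward gives 2065-10-29.
Adding +23 months to 2065-10-29 gives 2067-09-29.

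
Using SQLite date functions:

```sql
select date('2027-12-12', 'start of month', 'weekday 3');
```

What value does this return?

`start of month` rewinds 2027-12-12 to 2027-12-01.
`weekday 3` advances to the next Wednesday; 2027-12-01 is already a Wednesday, so it stays at 2027-12-01.

2027-12-01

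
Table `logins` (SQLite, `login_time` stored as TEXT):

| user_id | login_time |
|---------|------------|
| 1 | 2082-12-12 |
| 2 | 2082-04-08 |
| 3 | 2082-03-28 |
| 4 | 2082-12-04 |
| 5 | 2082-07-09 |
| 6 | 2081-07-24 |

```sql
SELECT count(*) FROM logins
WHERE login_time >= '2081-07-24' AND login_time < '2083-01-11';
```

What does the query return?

6

Rows in [2081-07-24, 2083-01-11): 2082-12-12, 2082-04-08, 2082-03-28, 2082-12-04, 2082-07-09, 2081-07-24 → 6 rows.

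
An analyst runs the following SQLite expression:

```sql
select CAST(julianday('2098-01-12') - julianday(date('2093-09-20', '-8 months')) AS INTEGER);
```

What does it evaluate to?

Adding -8 months to 2093-09-20 gives 2093-01-20.
11 days remain in January 2093 after the 20th (31 − 20).
Full months from February 2093 through December 2097 contribute their day counts.
Then 12 days into January 2098.
Total: 11 + 28 + 31 + 30 + 31 + 30 + 31 + 31 + 30 + 31 + 30 + 31 + 31 + 28 + 31 + 30 + 31 + 30 + 31 + 31 + 30 + 31 + 30 + 31 + 31 + 28 + 31 + 30 + 31 + 30 + 31 + 31 + 30 + 31 + 30 + 31 + 31 + 29 + 31 + 30 + 31 + 30 + 31 + 31 + 30 + 31 + 30 + 31 + 31 + 28 + 31 + 30 + 31 + 30 + 31 + 31 + 30 + 31 + 30 + 31 + 12 = 1818.

1818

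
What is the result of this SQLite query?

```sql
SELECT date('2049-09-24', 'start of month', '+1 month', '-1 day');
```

2049-09-30

`start of month` rewinds 2049-09-24 to 2049-09-01.
Adding +1 month to 2049-09-01 gives 2049-10-01.
Going back 1 day from 2049-10-01 reaches 2049-09-30 (last day of September, 30 days).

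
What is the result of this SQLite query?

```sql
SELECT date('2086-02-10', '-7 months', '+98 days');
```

2085-10-16

Adding -7 months to 2086-02-10 gives 2085-07-10.
Applying '+98 days' to 2085-07-10: counting 98 days forward gives 2085-10-16.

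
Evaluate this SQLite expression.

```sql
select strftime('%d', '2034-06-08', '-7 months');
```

08

First apply '-7 months': 2034-06-08 → 2033-11-08.
`%d` extracts the 2-digit day of month: 08.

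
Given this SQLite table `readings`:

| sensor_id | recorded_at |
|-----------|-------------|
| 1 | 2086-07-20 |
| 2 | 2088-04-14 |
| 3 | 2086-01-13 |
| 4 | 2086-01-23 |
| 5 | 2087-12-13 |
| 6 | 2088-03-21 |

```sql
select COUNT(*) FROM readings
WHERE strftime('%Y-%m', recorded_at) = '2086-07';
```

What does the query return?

1

Rows with year-month 2086-07: 2086-07-20 → 1.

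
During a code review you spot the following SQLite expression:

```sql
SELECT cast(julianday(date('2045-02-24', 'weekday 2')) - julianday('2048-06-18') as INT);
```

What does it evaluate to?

`weekday 2` advances to the next Tuesday; 2045-02-24 is a Friday, so it moves forward to 2045-02-28.
0 days remain in February 2045 after the 28th (28 − 28).
Full months from March 2045 through May 2048 contribute their day counts.
Then 18 days into June 2048.
Total: 0 + 31 + 30 + 31 + 30 + 31 + 31 + 30 + 31 + 30 + 31 + 31 + 28 + 31 + 30 + 31 + 30 + 31 + 31 + 30 + 31 + 30 + 31 + 31 + 28 + 31 + 30 + 31 + 30 + 31 + 31 + 30 + 31 + 30 + 31 + 31 + 29 + 31 + 30 + 31 + 18 = 1206.
The subtraction is earlier − later, so the result is −1206 → -1206.

-1206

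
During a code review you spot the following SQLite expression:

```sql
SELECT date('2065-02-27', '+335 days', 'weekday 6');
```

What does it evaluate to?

2066-01-30

Applying '+335 days' to 2065-02-27: counting 335 days forward gives 2066-01-28.
`weekday 6` advances to the next Saturday; 2066-01-28 is a Thursday, so it moves forward to 2066-01-30.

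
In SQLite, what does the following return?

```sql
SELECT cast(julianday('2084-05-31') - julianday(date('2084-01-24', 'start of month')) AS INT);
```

`start of month` rewinds 2084-01-24 to 2084-01-01.
30 days remain in January 2084 after the 1st (31 − 1).
February 2084: 29 days (leap year).
March 2084: 31 days.
April 2084: 30 days.
Then 31 days into May 2084.
Total: 30 + 29 + 31 + 30 + 31 = 151.

151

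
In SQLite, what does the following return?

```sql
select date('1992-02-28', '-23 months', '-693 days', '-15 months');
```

Adding -23 months to 1992-02-28 gives 1990-03-28.
Applying '-693 days' to 1990-03-28: counting 693 days back gives 1988-05-04.
Adding -15 months to 1988-05-04 gives 1987-02-04.

1987-02-04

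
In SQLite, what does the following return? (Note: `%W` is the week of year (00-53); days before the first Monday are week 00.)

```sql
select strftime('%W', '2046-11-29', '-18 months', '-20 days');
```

19

First apply '-18 months', '-20 days': 2046-11-29 → 2045-05-09.
2045-05-09 is a Tuesday. SQLite's %W counts Mondays since the year started; the result is 19.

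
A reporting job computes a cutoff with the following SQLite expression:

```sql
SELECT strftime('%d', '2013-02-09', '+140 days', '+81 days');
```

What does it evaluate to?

First apply '+140 days', '+81 days': 2013-02-09 → 2013-09-18.
`%d` extracts the 2-digit day of month: 18.

18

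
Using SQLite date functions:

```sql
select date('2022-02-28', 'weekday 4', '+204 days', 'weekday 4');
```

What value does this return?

`weekday 4` advances to the next Thursday; 2022-02-28 is a Monday, so it moves forward to 2022-03-03.
Applying '+204 days' to 2022-03-03: counting 204 days forward gives 2022-09-23.
`weekday 4` advances to the next Thursday; 2022-09-23 is a Friday, so it moves forward to 2022-09-29.

2022-09-29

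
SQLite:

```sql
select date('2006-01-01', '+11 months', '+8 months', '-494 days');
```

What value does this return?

Adding +11 months to 2006-01-01 gives 2006-12-01.
Adding +8 months to 2006-12-01 gives 2007-08-01.
Applying '-494 days' to 2007-08-01: counting 494 days back gives 2006-03-25.

2006-03-25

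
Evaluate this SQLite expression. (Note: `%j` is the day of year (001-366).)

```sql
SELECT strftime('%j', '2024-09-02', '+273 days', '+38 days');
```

191

First apply '+273 days', '+38 days': 2024-09-02 → 2025-07-10.
Day-of-year for 2025-07-10: days since 2025-01-01 inclusive = 191, zero-padded to 191.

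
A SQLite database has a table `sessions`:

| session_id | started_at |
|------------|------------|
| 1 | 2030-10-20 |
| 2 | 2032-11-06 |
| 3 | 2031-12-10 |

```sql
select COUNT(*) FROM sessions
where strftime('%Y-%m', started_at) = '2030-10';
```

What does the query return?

1

Rows with year-month 2030-10: 2030-10-20 → 1.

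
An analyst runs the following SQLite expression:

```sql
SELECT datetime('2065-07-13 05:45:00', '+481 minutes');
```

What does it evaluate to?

481 minutes = 8h 1m; +481 minutes from 2065-07-13 05:45:00 is 2065-07-13 13:46:00.

2065-07-13 13:46:00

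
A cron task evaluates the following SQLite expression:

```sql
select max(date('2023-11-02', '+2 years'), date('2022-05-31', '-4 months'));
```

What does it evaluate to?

date('2023-11-02', '+2 years') → 2025-11-02.
date('2022-05-31', '-4 months') → 2022-01-31.
Later of the two is 2025-11-02.

2025-11-02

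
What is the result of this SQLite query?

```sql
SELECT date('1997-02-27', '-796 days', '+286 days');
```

1995-10-06

Applying '-796 days' to 1997-02-27: counting 796 days back gives 1994-12-24.
Applying '+286 days' to 1994-12-24: counting 286 days forward gives 1995-10-06.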